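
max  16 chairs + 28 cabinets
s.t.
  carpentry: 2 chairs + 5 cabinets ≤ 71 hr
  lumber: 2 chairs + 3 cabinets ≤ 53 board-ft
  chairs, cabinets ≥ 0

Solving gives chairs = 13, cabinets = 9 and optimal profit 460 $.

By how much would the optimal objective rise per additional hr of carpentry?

2

Both carpentry and lumber are binding at x*.
The binding rows give the dual system: 2·y_carpentry + 2·y_lumber = 16 and 5·y_carpentry + 3·y_lumber = 28.
This yields shadow prices y_carpentry = 2, y_lumber = 6.
Shadow price of carpentry = 2.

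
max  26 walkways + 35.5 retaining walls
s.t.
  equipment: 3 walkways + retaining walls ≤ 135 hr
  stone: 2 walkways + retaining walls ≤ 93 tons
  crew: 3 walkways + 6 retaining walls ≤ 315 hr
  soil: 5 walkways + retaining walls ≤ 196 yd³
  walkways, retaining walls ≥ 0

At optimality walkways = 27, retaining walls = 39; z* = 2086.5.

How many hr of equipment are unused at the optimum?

15

equipment used = 3·27 + 1·39 = 120; slack = 135 − 120 = 15.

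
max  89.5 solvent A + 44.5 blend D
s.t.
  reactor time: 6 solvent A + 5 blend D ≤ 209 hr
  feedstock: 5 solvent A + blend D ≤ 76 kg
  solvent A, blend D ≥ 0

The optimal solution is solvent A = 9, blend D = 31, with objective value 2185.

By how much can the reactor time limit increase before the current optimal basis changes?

171

Binding constraints: reactor time, feedstock. The basis is B = [[6,5],[5,1]] with det -19.
Per unit increase in reactor time, x* moves by d = (-0.0526, 0.2632).
The basis stays optimal until solvent A reaches 0; allowable increase = 171 hr.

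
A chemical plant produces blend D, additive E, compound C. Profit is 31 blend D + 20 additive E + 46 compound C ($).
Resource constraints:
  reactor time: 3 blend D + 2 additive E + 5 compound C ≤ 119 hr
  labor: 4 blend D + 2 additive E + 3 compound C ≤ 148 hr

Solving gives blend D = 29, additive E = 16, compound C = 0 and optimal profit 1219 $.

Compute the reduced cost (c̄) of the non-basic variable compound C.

Both reactor time and labor are binding at x*.
From A_Bᵀ y = c: 3·y_reactor time + 4·y_labor = 31; 2·y_reactor time + 2·y_labor = 20.
→ y_reactor time = 9 and y_labor = 1.
Reduced cost of compound C: c₃ − yᵀa₃ = 46 − (9·5 + 1·3) = 46 − 48 = -2.

-2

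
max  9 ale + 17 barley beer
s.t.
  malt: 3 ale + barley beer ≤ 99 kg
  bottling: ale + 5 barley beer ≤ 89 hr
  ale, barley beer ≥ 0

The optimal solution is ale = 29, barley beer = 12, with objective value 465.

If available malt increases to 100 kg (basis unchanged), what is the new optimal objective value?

Both malt and bottling are binding at x*.
Dual feasibility on the basic columns requires 3·y_malt + 1·y_bottling = 9, 1·y_malt + 5·y_bottling = 17.
This yields shadow prices y_malt = 2, y_bottling = 3.
Δz = y_malt·Δb = 2 × (1) = 2, so new z* = 465 + 2 = 467.

467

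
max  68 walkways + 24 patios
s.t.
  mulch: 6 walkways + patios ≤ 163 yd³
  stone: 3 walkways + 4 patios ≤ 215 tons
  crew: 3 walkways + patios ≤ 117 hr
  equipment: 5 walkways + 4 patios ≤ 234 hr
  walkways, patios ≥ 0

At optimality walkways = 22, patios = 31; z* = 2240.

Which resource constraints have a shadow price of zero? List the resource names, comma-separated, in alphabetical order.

crew, stone

mulch: 163/163 (binding)
stone: 190/215 (slack 25)
crew: 97/117 (slack 20)
equipment: 234/234 (binding)
By complementary slackness, a constraint with positive slack has shadow price 0 → crew, stone.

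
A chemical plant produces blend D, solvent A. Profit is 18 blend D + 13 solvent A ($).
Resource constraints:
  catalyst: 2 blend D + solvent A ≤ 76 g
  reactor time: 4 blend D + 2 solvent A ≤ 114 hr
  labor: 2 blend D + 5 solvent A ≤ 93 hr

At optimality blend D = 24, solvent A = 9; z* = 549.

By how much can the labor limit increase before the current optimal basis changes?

192

Binding constraints: reactor time, labor. The basis is B = [[4,2],[2,5]] with det 16.
Per unit increase in labor, x* moves by d = (-0.125, 0.25).
The basis stays optimal until blend D reaches 0; allowable increase = 192 hr.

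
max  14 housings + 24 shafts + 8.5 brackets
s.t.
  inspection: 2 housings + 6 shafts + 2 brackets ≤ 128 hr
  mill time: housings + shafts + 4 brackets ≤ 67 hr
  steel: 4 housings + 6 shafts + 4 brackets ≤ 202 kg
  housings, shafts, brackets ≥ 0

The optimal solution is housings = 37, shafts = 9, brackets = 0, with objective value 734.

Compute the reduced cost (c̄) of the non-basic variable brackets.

-5.5

Binding: inspection and steel. Non-binding: mill time (21 unused).
Since mill time is not tight, its dual is 0.
Dual feasibility on the basic columns requires 2·y_inspection + 4·y_steel = 14, 6·y_inspection + 6·y_steel = 24.
Solving: y_inspection = 1, y_steel = 3.
Reduced cost of brackets: c₃ − yᵀa₃ = 8.5 − (1·2 + 3·4) = 8.5 − 14 = -5.5.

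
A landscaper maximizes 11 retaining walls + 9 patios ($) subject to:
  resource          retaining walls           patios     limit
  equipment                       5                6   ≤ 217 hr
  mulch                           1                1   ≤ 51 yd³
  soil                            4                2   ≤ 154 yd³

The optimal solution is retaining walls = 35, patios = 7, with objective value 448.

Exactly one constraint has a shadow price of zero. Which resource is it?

mulch

equipment: 217/217 (binding)
mulch: 42/51 (slack 9)
soil: 154/154 (binding)
By complementary slackness, a constraint with positive slack has shadow price 0 → mulch.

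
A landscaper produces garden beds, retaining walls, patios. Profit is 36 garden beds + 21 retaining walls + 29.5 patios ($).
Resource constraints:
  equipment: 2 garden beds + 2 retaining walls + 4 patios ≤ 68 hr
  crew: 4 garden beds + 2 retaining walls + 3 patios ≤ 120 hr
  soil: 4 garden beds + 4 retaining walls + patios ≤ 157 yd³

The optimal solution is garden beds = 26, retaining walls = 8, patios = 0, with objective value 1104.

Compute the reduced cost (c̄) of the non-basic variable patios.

Binding: equipment and crew. Non-binding: soil (21 unused).
By complementary slackness, y = 0 for the non-binding constraint.
From A_Bᵀ y = c: 2·y_equipment + 4·y_crew = 36; 2·y_equipment + 2·y_crew = 21.
→ y_equipment = 3 and y_crew = 7.5.
Reduced cost of patios: c₃ − yᵀa₃ = 29.5 − (3·4 + 7.5·3) = 29.5 − 34.5 = -5.

-5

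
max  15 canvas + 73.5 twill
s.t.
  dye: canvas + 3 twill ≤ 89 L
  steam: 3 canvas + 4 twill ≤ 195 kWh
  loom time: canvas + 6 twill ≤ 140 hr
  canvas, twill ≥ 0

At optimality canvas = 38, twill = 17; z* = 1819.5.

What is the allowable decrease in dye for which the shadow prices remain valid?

19

Binding constraints: dye, loom time. The basis is B = [[1,3],[1,6]] with det 3.
Per unit decrease in dye, x* moves by d = (-2, 0.3333).
The basis stays optimal until canvas reaches 0; allowable decrease = 19 L.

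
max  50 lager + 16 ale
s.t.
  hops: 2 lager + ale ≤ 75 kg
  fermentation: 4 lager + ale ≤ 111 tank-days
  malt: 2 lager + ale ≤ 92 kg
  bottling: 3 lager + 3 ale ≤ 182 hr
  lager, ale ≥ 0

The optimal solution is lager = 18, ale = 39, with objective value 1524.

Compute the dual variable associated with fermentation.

Check each constraint at x*: hops 75/75 (tight); fermentation 111/111 (tight); malt 75/92 (slack 17); bottling 171/182 (slack 11).
Since malt, bottling are not tight, their duals are 0.
From A_Bᵀ y = c: 2·y_hops + 4·y_fermentation = 50; 1·y_hops + 1·y_fermentation = 16.
Solving: y_hops = 7, y_fermentation = 9.
Shadow price of fermentation = 9.

9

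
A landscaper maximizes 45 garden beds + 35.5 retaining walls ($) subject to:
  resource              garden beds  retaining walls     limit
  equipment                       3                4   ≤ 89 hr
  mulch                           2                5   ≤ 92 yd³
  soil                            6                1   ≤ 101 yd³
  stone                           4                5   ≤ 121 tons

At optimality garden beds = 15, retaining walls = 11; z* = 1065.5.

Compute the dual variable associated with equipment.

8

Binding: equipment and soil. Non-binding: mulch (7 unused), stone (6 unused).
Slack constraints have shadow price 0 (complementary slackness).
From A_Bᵀ y = c: 3·y_equipment + 6·y_soil = 45; 4·y_equipment + 1·y_soil = 35.5.
Solving: y_equipment = 8, y_soil = 3.5.
Shadow price of equipment = 8.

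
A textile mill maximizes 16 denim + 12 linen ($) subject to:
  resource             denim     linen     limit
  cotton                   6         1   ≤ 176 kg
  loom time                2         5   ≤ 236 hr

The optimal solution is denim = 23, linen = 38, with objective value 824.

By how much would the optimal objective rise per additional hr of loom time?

Check each constraint at x*: cotton 176/176 (tight); loom time 236/236 (tight).
The binding rows give the dual system: 6·y_cotton + 2·y_loom time = 16 and 1·y_cotton + 5·y_loom time = 12.
This yields shadow prices y_cotton = 2, y_loom time = 2.
Shadow price of loom time = 2.

2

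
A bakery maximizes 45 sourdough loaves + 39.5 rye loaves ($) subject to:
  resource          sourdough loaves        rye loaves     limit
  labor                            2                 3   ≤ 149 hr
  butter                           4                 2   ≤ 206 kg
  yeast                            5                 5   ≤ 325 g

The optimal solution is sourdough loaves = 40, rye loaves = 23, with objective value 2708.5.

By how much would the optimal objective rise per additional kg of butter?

7

At the optimum: labor uses 149 of 149 (binding); butter uses 206 of 206 (binding); yeast uses 315 of 325 (slack = 10).
Since yeast is not tight, its dual is 0.
The binding rows give the dual system: 2·y_labor + 4·y_butter = 45 and 3·y_labor + 2·y_butter = 39.5.
→ y_labor = 8.5 and y_butter = 7.
Shadow price of butter = 7.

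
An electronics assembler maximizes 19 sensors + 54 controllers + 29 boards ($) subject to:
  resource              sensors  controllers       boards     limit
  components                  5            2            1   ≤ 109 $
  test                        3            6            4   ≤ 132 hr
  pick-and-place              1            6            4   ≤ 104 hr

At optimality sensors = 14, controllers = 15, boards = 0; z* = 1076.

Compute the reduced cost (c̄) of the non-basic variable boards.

Binding: test and pick-and-place. Non-binding: components (9 unused).
Since components is not tight, its dual is 0.
Dual feasibility on the basic columns requires 3·y_test + 1·y_pick-and-place = 19, 6·y_test + 6·y_pick-and-place = 54.
This yields shadow prices y_test = 5, y_pick-and-place = 4.
Reduced cost of boards: c₃ − yᵀa₃ = 29 − (5·4 + 4·4) = 29 − 36 = -7.

-7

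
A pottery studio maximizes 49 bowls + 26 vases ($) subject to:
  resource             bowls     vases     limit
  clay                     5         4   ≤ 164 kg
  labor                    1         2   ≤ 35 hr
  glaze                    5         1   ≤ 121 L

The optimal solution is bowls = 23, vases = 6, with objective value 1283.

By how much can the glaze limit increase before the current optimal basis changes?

Binding constraints: labor, glaze. The basis is B = [[1,2],[5,1]] with det -9.
Per unit increase in glaze, x* moves by d = (0.2222, -0.1111).
The basis stays optimal until clay becomes binding; allowable increase = 37.5 L.

37.5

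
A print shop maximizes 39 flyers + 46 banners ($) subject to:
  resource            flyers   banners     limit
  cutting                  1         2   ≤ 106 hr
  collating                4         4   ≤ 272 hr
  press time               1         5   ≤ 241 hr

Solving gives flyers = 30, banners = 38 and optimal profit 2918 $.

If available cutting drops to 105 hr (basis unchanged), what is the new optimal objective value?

Binding: cutting and collating. Non-binding: press time (21 unused).
Slack constraints have shadow price 0 (complementary slackness).
The binding rows give the dual system: 1·y_cutting + 4·y_collating = 39 and 2·y_cutting + 4·y_collating = 46.
Solving: y_cutting = 7, y_collating = 8.
Δz = y_cutting·Δb = 7 × (-1) = -7, so new z* = 2918 − 7 = 2911.

2911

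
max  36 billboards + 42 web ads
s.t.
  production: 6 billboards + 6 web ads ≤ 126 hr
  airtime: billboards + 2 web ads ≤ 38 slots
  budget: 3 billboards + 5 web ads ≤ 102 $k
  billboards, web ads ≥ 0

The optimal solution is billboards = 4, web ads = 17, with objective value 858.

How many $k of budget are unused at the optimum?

budget used = 3·4 + 5·17 = 97; slack = 102 − 97 = 5.

5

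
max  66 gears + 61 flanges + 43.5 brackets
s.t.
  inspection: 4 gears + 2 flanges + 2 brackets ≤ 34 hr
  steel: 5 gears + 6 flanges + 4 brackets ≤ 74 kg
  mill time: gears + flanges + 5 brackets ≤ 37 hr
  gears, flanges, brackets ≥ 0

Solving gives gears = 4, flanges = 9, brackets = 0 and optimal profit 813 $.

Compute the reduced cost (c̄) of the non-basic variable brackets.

At the optimum: inspection uses 34 of 34 (binding); steel uses 74 of 74 (binding); mill time uses 13 of 37 (slack = 24).
Slack constraints have shadow price 0 (complementary slackness).
Dual feasibility on the basic columns requires 4·y_inspection + 5·y_steel = 66, 2·y_inspection + 6·y_steel = 61.
→ y_inspection = 6.5 and y_steel = 8.
Reduced cost of brackets: c₃ − yᵀa₃ = 43.5 − (6.5·2 + 8·4) = 43.5 − 45 = -1.5.

-1.5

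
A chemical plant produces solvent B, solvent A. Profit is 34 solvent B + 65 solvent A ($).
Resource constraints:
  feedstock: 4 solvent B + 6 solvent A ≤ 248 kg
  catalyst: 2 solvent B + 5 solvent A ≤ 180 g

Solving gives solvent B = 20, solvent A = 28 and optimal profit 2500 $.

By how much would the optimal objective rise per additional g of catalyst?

At the optimum: feedstock uses 248 of 248 (binding); catalyst uses 180 of 180 (binding).
Dual feasibility on the basic columns requires 4·y_feedstock + 2·y_catalyst = 34, 6·y_feedstock + 5·y_catalyst = 65.
This yields shadow prices y_feedstock = 5, y_catalyst = 7.
Shadow price of catalyst = 7.

7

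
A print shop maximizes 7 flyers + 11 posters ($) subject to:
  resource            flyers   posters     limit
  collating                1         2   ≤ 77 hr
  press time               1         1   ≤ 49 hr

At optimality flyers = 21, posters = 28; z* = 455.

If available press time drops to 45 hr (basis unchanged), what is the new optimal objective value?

Check each constraint at x*: collating 77/77 (tight); press time 49/49 (tight).
From A_Bᵀ y = c: 1·y_collating + 1·y_press time = 7; 2·y_collating + 1·y_press time = 11.
Solving: y_collating = 4, y_press time = 3.
Δz = y_press time·Δb = 3 × (-4) = -12, so new z* = 455 − 12 = 443.

443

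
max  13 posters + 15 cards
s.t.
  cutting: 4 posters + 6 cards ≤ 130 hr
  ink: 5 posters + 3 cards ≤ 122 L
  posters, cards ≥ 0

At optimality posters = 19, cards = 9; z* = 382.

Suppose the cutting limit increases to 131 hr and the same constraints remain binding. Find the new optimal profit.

384

Check each constraint at x*: cutting 130/130 (tight); ink 122/122 (tight).
The binding rows give the dual system: 4·y_cutting + 5·y_ink = 13 and 6·y_cutting + 3·y_ink = 15.
Solving: y_cutting = 2, y_ink = 1.
Δz = y_cutting·Δb = 2 × (1) = 2, so new z* = 382 + 2 = 384.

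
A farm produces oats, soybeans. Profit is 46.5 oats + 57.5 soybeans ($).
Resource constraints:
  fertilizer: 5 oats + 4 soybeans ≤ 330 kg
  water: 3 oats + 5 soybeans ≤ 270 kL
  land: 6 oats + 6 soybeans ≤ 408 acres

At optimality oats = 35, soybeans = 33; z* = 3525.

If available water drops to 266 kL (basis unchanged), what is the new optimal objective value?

Check each constraint at x*: fertilizer 307/330 (slack 23); water 270/270 (tight); land 408/408 (tight).
Since fertilizer is not tight, its dual is 0.
From A_Bᵀ y = c: 3·y_water + 6·y_land = 46.5; 5·y_water + 6·y_land = 57.5.
Solving: y_water = 5.5, y_land = 5.
Δz = y_water·Δb = 5.5 × (-4) = -22, so new z* = 3525 − 22 = 3503.

3503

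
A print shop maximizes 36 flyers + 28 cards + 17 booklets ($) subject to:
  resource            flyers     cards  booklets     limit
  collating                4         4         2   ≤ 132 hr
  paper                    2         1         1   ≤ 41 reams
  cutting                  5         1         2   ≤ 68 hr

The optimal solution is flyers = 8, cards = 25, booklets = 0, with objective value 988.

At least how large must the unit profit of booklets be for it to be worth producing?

18

Binding: collating and paper. Non-binding: cutting (3 unused).
By complementary slackness, y = 0 for the non-binding constraint.
From A_Bᵀ y = c: 4·y_collating + 2·y_paper = 36; 4·y_collating + 1·y_paper = 28.
This yields shadow prices y_collating = 5, y_paper = 8.
booklets enters the basis when its profit ≥ yᵀa₃ = 5·2 + 8·1 = 18.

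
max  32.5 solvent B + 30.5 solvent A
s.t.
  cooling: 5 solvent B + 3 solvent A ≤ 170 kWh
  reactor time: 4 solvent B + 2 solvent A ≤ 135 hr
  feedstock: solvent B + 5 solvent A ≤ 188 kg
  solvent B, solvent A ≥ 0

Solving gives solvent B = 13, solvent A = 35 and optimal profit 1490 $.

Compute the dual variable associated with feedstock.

At the optimum: cooling uses 170 of 170 (binding); reactor time uses 122 of 135 (slack = 13); feedstock uses 188 of 188 (binding).
Slack constraints have shadow price 0 (complementary slackness).
Dual feasibility on the basic columns requires 5·y_cooling + 1·y_feedstock = 32.5, 3·y_cooling + 5·y_feedstock = 30.5.
Solving: y_cooling = 6, y_feedstock = 2.5.
Shadow price of feedstock = 2.5.

2.5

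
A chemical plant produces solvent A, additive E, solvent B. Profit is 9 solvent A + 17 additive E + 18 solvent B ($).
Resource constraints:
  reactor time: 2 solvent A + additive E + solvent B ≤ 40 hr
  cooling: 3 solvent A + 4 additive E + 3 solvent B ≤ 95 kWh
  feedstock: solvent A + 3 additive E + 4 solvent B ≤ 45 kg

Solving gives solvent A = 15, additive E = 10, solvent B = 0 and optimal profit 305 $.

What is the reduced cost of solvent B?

-4

At the optimum: reactor time uses 40 of 40 (binding); cooling uses 85 of 95 (slack = 10); feedstock uses 45 of 45 (binding).
By complementary slackness, y = 0 for the non-binding constraint.
The binding rows give the dual system: 2·y_reactor time + 1·y_feedstock = 9 and 1·y_reactor time + 3·y_feedstock = 17.
Solving: y_reactor time = 2, y_feedstock = 5.
Reduced cost of solvent B: c₃ − yᵀa₃ = 18 − (2·1 + 5·4) = 18 − 22 = -4.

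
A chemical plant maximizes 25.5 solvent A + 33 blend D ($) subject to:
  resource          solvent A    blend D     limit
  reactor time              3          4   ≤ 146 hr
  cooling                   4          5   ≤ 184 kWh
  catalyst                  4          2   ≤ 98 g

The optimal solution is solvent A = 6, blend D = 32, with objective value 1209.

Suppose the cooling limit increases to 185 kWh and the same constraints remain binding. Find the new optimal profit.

At the optimum: reactor time uses 146 of 146 (binding); cooling uses 184 of 184 (binding); catalyst uses 88 of 98 (slack = 10).
Since catalyst is not tight, its dual is 0.
The binding rows give the dual system: 3·y_reactor time + 4·y_cooling = 25.5 and 4·y_reactor time + 5·y_cooling = 33.
Solving: y_reactor time = 4.5, y_cooling = 3.
Δz = y_cooling·Δb = 3 × (1) = 3, so new z* = 1209 + 3 = 1212.

1212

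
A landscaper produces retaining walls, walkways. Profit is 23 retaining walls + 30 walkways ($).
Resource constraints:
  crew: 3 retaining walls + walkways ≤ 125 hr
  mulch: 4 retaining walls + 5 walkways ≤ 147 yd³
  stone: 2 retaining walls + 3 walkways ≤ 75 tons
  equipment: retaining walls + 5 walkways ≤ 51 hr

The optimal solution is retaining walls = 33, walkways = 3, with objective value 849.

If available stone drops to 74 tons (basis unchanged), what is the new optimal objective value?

Binding: mulch and stone. Non-binding: crew (23 unused), equipment (3 unused).
Slack constraints have shadow price 0 (complementary slackness).
From A_Bᵀ y = c: 4·y_mulch + 2·y_stone = 23; 5·y_mulch + 3·y_stone = 30.
This yields shadow prices y_mulch = 4.5, y_stone = 2.5.
Δz = y_stone·Δb = 2.5 × (-1) = -2.5, so new z* = 849 − 2.5 = 846.5.

846.5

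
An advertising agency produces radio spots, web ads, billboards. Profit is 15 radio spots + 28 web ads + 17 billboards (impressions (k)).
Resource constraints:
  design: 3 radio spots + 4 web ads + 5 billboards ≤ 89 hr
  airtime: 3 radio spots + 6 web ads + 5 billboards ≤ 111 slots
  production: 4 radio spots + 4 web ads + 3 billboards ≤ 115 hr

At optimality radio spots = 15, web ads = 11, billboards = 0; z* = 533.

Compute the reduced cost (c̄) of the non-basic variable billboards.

Binding: design and airtime. Non-binding: production (11 unused).
Since production is not tight, its dual is 0.
Dual feasibility on the basic columns requires 3·y_design + 3·y_airtime = 15, 4·y_design + 6·y_airtime = 28.
→ y_design = 1 and y_airtime = 4.
Reduced cost of billboards: c₃ − yᵀa₃ = 17 − (1·5 + 4·5) = 17 − 25 = -8.

-8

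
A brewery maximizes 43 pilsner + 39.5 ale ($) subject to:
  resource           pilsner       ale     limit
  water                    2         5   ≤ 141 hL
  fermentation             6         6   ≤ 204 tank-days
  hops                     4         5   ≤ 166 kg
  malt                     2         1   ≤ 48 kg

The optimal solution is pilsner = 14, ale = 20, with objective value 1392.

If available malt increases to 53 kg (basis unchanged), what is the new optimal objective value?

1409.5

At the optimum: water uses 128 of 141 (slack = 13); fermentation uses 204 of 204 (binding); hops uses 156 of 166 (slack = 10); malt uses 48 of 48 (binding).
Slack constraints have shadow price 0 (complementary slackness).
From A_Bᵀ y = c: 6·y_fermentation + 2·y_malt = 43; 6·y_fermentation + 1·y_malt = 39.5.
This yields shadow prices y_fermentation = 6, y_malt = 3.5.
Δz = y_malt·Δb = 3.5 × (5) = 17.5, so new z* = 1392 + 17.5 = 1409.5.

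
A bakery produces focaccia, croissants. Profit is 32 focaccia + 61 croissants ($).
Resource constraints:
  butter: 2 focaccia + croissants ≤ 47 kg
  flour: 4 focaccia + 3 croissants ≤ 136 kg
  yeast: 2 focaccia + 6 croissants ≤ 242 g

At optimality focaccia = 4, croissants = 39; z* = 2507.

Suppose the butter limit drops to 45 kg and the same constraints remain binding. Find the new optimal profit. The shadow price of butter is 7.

Δb = -2, so new z* = 2507 + (7)·(-2) = 2507 − 14 = 2493.

2493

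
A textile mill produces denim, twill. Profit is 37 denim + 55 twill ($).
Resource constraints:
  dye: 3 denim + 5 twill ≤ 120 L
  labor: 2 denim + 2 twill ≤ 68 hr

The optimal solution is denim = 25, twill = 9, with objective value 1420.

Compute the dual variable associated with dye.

9

At the optimum: dye uses 120 of 120 (binding); labor uses 68 of 68 (binding).
Dual feasibility on the basic columns requires 3·y_dye + 2·y_labor = 37, 5·y_dye + 2·y_labor = 55.
Solving: y_dye = 9, y_labor = 5.
Shadow price of dye = 9.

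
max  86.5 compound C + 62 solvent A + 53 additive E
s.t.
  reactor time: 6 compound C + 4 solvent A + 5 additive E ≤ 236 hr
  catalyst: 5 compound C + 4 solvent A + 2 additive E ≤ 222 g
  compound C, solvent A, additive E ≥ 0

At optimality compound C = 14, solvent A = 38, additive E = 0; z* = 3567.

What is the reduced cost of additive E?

-5

Both reactor time and catalyst are binding at x*.
The binding rows give the dual system: 6·y_reactor time + 5·y_catalyst = 86.5 and 4·y_reactor time + 4·y_catalyst = 62.
Solving: y_reactor time = 9, y_catalyst = 6.5.
Reduced cost of additive E: c₃ − yᵀa₃ = 53 − (9·5 + 6.5·2) = 53 − 58 = -5.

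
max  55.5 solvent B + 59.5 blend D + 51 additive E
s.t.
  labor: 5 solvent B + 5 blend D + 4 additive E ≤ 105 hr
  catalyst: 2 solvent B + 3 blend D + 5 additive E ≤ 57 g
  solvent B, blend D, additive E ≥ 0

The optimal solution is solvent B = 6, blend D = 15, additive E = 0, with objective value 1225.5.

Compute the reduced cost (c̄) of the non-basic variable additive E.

-7

At the optimum: labor uses 105 of 105 (binding); catalyst uses 57 of 57 (binding).
From A_Bᵀ y = c: 5·y_labor + 2·y_catalyst = 55.5; 5·y_labor + 3·y_catalyst = 59.5.
→ y_labor = 9.5 and y_catalyst = 4.
Reduced cost of additive E: c₃ − yᵀa₃ = 51 − (9.5·4 + 4·5) = 51 − 58 = -7.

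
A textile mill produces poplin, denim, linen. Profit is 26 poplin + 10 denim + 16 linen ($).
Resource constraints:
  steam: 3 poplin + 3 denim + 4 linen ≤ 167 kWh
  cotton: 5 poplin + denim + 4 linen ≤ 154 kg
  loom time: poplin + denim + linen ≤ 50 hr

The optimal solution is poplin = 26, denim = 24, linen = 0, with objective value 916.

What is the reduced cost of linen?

-6

Binding: cotton and loom time. Non-binding: steam (17 unused).
Slack constraints have shadow price 0 (complementary slackness).
The binding rows give the dual system: 5·y_cotton + 1·y_loom time = 26 and 1·y_cotton + 1·y_loom time = 10.
Solving: y_cotton = 4, y_loom time = 6.
Reduced cost of linen: c₃ − yᵀa₃ = 16 − (4·4 + 6·1) = 16 − 22 = -6.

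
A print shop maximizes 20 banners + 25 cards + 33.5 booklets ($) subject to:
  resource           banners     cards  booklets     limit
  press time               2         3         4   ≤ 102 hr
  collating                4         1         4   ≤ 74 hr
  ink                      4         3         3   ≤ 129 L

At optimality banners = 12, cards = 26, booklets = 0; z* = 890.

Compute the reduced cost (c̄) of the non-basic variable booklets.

Check each constraint at x*: press time 102/102 (tight); collating 74/74 (tight); ink 126/129 (slack 3).
Since ink is not tight, its dual is 0.
From A_Bᵀ y = c: 2·y_press time + 4·y_collating = 20; 3·y_press time + 1·y_collating = 25.
This yields shadow prices y_press time = 8, y_collating = 1.
Reduced cost of booklets: c₃ − yᵀa₃ = 33.5 − (8·4 + 1·4) = 33.5 − 36 = -2.5.

-2.5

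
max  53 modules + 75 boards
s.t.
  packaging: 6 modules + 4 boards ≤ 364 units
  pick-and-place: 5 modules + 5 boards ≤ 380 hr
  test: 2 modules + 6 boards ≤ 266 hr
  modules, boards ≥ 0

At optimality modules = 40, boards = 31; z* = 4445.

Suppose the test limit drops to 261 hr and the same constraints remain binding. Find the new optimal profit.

At the optimum: packaging uses 364 of 364 (binding); pick-and-place uses 355 of 380 (slack = 25); test uses 266 of 266 (binding).
By complementary slackness, y = 0 for the non-binding constraint.
The binding rows give the dual system: 6·y_packaging + 2·y_test = 53 and 4·y_packaging + 6·y_test = 75.
This yields shadow prices y_packaging = 6, y_test = 8.5.
Δz = y_test·Δb = 8.5 × (-5) = -42.5, so new z* = 4445 − 42.5 = 4402.5.

4402.5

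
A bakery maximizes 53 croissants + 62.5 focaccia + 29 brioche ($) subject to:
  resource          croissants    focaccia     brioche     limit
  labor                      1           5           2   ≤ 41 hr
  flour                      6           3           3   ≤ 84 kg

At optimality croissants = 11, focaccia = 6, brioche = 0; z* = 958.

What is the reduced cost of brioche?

At the optimum: labor uses 41 of 41 (binding); flour uses 84 of 84 (binding).
Dual feasibility on the basic columns requires 1·y_labor + 6·y_flour = 53, 5·y_labor + 3·y_flour = 62.5.
→ y_labor = 8 and y_flour = 7.5.
Reduced cost of brioche: c₃ − yᵀa₃ = 29 − (8·2 + 7.5·3) = 29 − 38.5 = -9.5.

-9.5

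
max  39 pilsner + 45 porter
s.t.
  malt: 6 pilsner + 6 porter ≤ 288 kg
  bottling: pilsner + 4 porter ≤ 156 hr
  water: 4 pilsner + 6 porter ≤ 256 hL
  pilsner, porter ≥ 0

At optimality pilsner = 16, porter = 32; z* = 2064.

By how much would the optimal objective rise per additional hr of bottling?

0

Check each constraint at x*: malt 288/288 (tight); bottling 144/156 (slack 12); water 256/256 (tight).
Since bottling is not tight, its dual is 0.
Dual feasibility on the basic columns requires 6·y_malt + 4·y_water = 39, 6·y_malt + 6·y_water = 45.
Solving: y_malt = 4.5, y_water = 3.
Shadow price of bottling = 0.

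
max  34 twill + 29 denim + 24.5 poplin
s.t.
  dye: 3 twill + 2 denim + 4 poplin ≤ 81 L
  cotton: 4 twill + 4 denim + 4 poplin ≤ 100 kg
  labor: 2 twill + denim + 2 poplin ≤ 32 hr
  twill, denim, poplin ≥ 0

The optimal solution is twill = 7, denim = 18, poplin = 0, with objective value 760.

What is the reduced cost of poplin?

At the optimum: dye uses 57 of 81 (slack = 24); cotton uses 100 of 100 (binding); labor uses 32 of 32 (binding).
By complementary slackness, y = 0 for the non-binding constraint.
From A_Bᵀ y = c: 4·y_cotton + 2·y_labor = 34; 4·y_cotton + 1·y_labor = 29.
→ y_cotton = 6 and y_labor = 5.
Reduced cost of poplin: c₃ − yᵀa₃ = 24.5 − (6·4 + 5·2) = 24.5 − 34 = -9.5.

-9.5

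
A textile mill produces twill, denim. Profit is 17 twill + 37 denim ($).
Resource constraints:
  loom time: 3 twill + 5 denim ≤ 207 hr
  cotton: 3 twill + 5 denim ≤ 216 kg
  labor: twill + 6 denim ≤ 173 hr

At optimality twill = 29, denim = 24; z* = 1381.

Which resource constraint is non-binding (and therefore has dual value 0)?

cotton

loom time: 207/207 (binding)
cotton: 207/216 (slack 9)
labor: 173/173 (binding)
By complementary slackness, a constraint with positive slack has shadow price 0 → cotton.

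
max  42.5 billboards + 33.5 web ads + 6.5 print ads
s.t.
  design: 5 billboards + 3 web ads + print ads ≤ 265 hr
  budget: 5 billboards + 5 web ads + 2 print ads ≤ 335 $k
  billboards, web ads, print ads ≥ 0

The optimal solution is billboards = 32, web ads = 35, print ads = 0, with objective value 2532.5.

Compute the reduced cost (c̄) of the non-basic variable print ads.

Check each constraint at x*: design 265/265 (tight); budget 335/335 (tight).
Dual feasibility on the basic columns requires 5·y_design + 5·y_budget = 42.5, 3·y_design + 5·y_budget = 33.5.
→ y_design = 4.5 and y_budget = 4.
Reduced cost of print ads: c₃ − yᵀa₃ = 6.5 − (4.5·1 + 4·2) = 6.5 − 12.5 = -6.

-6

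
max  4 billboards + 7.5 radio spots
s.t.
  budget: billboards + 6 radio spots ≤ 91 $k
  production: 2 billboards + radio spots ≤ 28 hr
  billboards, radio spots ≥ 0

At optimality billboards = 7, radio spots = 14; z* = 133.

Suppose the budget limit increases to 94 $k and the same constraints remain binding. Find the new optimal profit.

136

Both budget and production are binding at x*.
The binding rows give the dual system: 1·y_budget + 2·y_production = 4 and 6·y_budget + 1·y_production = 7.5.
Solving: y_budget = 1, y_production = 1.5.
Δz = y_budget·Δb = 1 × (3) = 3, so new z* = 133 + 3 = 136.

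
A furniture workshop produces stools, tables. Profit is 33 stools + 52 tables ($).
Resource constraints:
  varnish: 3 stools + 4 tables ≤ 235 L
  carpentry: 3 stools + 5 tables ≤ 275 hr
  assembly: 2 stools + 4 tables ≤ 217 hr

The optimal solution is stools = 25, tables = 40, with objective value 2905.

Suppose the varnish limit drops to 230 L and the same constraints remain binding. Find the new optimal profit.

2890

Binding: varnish and carpentry. Non-binding: assembly (7 unused).
By complementary slackness, y = 0 for the non-binding constraint.
The binding rows give the dual system: 3·y_varnish + 3·y_carpentry = 33 and 4·y_varnish + 5·y_carpentry = 52.
→ y_varnish = 3 and y_carpentry = 8.
Δz = y_varnish·Δb = 3 × (-5) = -15, so new z* = 2905 − 15 = 2890.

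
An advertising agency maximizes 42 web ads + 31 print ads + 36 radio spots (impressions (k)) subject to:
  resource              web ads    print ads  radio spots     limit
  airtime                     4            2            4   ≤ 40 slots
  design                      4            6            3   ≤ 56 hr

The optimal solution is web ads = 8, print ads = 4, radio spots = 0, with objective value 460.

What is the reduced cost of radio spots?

Both airtime and design are binding at x*.
From A_Bᵀ y = c: 4·y_airtime + 4·y_design = 42; 2·y_airtime + 6·y_design = 31.
This yields shadow prices y_airtime = 8, y_design = 2.5.
Reduced cost of radio spots: c₃ − yᵀa₃ = 36 − (8·4 + 2.5·3) = 36 − 39.5 = -3.5.

-3.5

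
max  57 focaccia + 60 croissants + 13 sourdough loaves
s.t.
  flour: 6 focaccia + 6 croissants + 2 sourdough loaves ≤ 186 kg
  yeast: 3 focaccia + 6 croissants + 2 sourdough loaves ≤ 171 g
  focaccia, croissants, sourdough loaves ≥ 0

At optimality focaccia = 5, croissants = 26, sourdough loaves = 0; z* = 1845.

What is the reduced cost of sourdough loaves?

-7

Check each constraint at x*: flour 186/186 (tight); yeast 171/171 (tight).
Dual feasibility on the basic columns requires 6·y_flour + 3·y_yeast = 57, 6·y_flour + 6·y_yeast = 60.
This yields shadow prices y_flour = 9, y_yeast = 1.
Reduced cost of sourdough loaves: c₃ − yᵀa₃ = 13 − (9·2 + 1·2) = 13 − 20 = -7.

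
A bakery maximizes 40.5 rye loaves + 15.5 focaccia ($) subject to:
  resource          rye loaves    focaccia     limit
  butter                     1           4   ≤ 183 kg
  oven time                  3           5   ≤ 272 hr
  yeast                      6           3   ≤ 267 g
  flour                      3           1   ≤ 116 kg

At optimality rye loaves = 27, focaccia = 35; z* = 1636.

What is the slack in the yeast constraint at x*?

0

yeast used = 6·27 + 3·35 = 267; slack = 267 − 267 = 0.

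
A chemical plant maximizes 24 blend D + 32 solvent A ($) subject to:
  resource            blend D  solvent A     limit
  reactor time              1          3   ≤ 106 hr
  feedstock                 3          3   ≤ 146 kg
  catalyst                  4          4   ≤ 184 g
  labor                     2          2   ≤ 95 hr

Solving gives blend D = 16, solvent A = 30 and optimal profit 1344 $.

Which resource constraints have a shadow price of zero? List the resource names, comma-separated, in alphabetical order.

reactor time: 106/106 (binding)
feedstock: 138/146 (slack 8)
catalyst: 184/184 (binding)
labor: 92/95 (slack 3)
By complementary slackness, a constraint with positive slack has shadow price 0 → feedstock, labor.

feedstock, labor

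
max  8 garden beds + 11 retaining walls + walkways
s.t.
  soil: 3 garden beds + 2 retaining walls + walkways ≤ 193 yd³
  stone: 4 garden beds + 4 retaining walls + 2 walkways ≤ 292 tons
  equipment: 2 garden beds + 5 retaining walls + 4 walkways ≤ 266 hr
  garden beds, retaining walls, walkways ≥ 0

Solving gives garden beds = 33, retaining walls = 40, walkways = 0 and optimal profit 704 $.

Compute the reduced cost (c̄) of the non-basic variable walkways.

-6

At the optimum: soil uses 179 of 193 (slack = 14); stone uses 292 of 292 (binding); equipment uses 266 of 266 (binding).
By complementary slackness, y = 0 for the non-binding constraint.
The binding rows give the dual system: 4·y_stone + 2·y_equipment = 8 and 4·y_stone + 5·y_equipment = 11.
→ y_stone = 1.5 and y_equipment = 1.
Reduced cost of walkways: c₃ − yᵀa₃ = 1 − (1.5·2 + 1·4) = 1 − 7 = -6.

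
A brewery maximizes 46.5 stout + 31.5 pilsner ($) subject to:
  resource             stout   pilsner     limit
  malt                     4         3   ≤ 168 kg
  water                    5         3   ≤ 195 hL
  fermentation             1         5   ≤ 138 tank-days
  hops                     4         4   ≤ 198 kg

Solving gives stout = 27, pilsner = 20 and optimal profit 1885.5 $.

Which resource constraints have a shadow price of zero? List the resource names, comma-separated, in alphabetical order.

fermentation, hops

malt: 168/168 (binding)
water: 195/195 (binding)
fermentation: 127/138 (slack 11)
hops: 188/198 (slack 10)
By complementary slackness, a constraint with positive slack has shadow price 0 → fermentation, hops.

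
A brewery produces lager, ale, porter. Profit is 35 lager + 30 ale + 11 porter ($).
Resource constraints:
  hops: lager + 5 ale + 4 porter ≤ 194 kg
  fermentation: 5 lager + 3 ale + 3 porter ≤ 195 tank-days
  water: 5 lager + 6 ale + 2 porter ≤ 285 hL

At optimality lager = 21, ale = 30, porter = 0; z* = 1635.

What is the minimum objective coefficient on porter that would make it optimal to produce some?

Binding: fermentation and water. Non-binding: hops (23 unused).
Since hops is not tight, its dual is 0.
From A_Bᵀ y = c: 5·y_fermentation + 5·y_water = 35; 3·y_fermentation + 6·y_water = 30.
→ y_fermentation = 4 and y_water = 3.
porter enters the basis when its profit ≥ yᵀa₃ = 4·3 + 3·2 = 18.

18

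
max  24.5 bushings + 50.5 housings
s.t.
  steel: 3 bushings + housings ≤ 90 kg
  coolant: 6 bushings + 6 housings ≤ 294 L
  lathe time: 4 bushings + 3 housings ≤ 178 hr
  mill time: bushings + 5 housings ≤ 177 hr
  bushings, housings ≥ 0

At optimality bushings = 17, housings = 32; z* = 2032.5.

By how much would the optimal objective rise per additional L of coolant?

3

Check each constraint at x*: steel 83/90 (slack 7); coolant 294/294 (tight); lathe time 164/178 (slack 14); mill time 177/177 (tight).
By complementary slackness, y = 0 for the non-binding constraints.
The binding rows give the dual system: 6·y_coolant + 1·y_mill time = 24.5 and 6·y_coolant + 5·y_mill time = 50.5.
Solving: y_coolant = 3, y_mill time = 6.5.
Shadow price of coolant = 3.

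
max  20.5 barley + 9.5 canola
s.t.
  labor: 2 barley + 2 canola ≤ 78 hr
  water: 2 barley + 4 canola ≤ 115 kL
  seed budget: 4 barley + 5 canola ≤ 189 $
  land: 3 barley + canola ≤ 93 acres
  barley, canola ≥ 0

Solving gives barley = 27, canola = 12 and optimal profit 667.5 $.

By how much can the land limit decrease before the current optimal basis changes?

Binding constraints: labor, land. The basis is B = [[2,2],[3,1]] with det -4.
Per unit decrease in land, x* moves by d = (-0.5, 0.5).
The basis stays optimal until water becomes binding; allowable decrease = 13 acres.

13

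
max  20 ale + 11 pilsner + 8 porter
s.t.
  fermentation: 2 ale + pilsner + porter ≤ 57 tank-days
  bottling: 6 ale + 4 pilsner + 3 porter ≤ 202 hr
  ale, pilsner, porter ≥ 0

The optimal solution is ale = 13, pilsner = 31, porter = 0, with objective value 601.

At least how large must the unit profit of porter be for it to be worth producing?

Both fermentation and bottling are binding at x*.
Dual feasibility on the basic columns requires 2·y_fermentation + 6·y_bottling = 20, 1·y_fermentation + 4·y_bottling = 11.
This yields shadow prices y_fermentation = 7, y_bottling = 1.
porter enters the basis when its profit ≥ yᵀa₃ = 7·1 + 1·3 = 10.

10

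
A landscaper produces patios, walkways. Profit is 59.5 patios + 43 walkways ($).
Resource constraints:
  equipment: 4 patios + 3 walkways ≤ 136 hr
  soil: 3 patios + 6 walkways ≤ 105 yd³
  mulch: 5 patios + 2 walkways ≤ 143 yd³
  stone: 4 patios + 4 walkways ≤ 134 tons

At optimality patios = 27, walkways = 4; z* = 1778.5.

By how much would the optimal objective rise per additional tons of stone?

0

Binding: soil and mulch. Non-binding: equipment (16 unused), stone (10 unused).
By complementary slackness, y = 0 for the non-binding constraints.
The binding rows give the dual system: 3·y_soil + 5·y_mulch = 59.5 and 6·y_soil + 2·y_mulch = 43.
This yields shadow prices y_soil = 4, y_mulch = 9.5.
Shadow price of stone = 0.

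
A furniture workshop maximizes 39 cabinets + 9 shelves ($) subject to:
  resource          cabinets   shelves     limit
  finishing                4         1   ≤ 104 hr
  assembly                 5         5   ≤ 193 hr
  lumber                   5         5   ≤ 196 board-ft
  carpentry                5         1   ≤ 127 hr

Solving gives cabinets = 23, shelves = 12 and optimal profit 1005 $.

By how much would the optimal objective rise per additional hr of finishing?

Binding: finishing and carpentry. Non-binding: assembly (18 unused), lumber (21 unused).
By complementary slackness, y = 0 for the non-binding constraints.
Dual feasibility on the basic columns requires 4·y_finishing + 5·y_carpentry = 39, 1·y_finishing + 1·y_carpentry = 9.
Solving: y_finishing = 6, y_carpentry = 3.
Shadow price of finishing = 6.

6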